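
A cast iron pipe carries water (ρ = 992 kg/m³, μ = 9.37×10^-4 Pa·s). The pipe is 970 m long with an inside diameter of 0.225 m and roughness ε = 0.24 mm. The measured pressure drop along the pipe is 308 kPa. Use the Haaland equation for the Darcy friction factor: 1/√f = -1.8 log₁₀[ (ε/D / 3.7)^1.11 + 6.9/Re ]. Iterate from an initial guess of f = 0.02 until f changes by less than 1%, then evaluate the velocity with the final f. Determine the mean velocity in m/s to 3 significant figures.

V ≈ 2.66 m/s

Rearranging Darcy-Weisbach: V = √(2·ΔP·D/(f·L·ρ)). With ε/D = 0.00024/0.225 = 0.00107, iterate starting from f = 0.02:
  f = 0.02 → V = √(2·3.08e+05·0.225/(0.02·970·992)) = 2.684 m/s; Re = ρVD/μ = 6.393e+05; f → 0.02038
  f = 0.02038 → V = 2.658 m/s; Re = 6.333e+05; f → 0.02038
Converged (Δf/f < 1%). With the final f = 0.02038: V = √(2·3.08e+05·0.225/(0.02038·970·992)) = 2.658 m/s.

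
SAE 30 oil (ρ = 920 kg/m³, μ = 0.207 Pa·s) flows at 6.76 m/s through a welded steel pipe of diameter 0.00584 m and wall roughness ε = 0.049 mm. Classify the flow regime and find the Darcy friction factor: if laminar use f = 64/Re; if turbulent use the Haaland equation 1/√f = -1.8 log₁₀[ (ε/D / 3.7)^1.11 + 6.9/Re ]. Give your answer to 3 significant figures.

f ≈ 0.365

Re = ρVD/μ = 920·6.76·0.00584/0.207 = 175.5.
Re < 2300 → laminar, so f = 64/Re = 0.3648 (roughness is irrelevant in laminar flow).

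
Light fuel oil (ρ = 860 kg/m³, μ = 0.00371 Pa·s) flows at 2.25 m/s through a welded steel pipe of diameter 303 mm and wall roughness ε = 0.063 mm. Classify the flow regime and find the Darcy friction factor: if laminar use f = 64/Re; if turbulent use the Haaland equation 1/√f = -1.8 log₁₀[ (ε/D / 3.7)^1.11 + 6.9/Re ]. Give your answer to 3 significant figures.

Re = ρVD/μ = 860·2.25·0.303/0.00371 = 1.58e+05.
Re > 4000 → turbulent. ε/D = 6.3e-05/0.303 = 0.000208; Haaland: 1/√f = -1.8 log₁₀[1.91e-05 + 4.37e-05] = 7.564, so f = 0.01748.

f ≈ 0.0175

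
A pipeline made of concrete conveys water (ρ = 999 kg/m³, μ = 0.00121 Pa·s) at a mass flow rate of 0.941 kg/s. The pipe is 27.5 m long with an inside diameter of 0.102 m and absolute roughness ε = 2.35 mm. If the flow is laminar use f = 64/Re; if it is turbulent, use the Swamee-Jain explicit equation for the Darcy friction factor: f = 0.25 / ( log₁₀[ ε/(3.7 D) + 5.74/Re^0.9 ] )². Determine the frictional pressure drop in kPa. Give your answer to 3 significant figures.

ΔP ≈ 0.100 kPa

A = πD²/4 = π(0.102)²/4 = 0.008171 m²; mean velocity V = ṁ/(ρA) = 0.941/(999 · 0.008171) = 0.1153 m/s.
Reynolds number Re = ρVD/μ = 999 · 0.1153 · 0.102 / 0.00121 = 9708.
Re > 4000 → turbulent. Relative roughness ε/D = 0.00235/0.102 = 0.023. Swamee-Jain: f = 0.25/(log₁₀[0.023/3.7 + 5.74/9708^0.9])² = 0.25/(log₁₀[0.00623 + 0.00148])² = 0.25/(-2.113)² = 0.05599.
Darcy-Weisbach: ΔP = f(L/D)(ρV²/2) = 0.05599·(27.5/0.102)·(999·0.1153²/2) = 0.05599·269.6·6.637 = 100.2 Pa.
ΔP = 100.2 Pa = 0.100 kPa.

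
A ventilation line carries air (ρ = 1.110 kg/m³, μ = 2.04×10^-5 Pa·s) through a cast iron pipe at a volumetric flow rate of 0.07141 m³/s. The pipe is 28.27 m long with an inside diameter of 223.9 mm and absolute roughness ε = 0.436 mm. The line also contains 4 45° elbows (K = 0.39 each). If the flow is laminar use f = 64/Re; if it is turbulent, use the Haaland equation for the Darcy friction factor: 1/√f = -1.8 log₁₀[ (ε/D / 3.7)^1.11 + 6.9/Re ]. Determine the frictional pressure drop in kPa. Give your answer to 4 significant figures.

Cross-sectional area A = πD²/4 = π(0.2239)²/4 = 0.03937 m²; mean velocity V = Q/A = 0.07141/0.03937 = 1.814 m/s.
Reynolds number Re = ρVD/μ = 1.11 · 1.814 · 0.2239 / 2.04e-05 = 2.21e+04.
Re > 4000 → turbulent. Relative roughness ε/D = 0.000436/0.2239 = 0.00195. Haaland: 1/√f = -1.8 log₁₀[(0.00195/3.7)^1.11 + 6.9/2.21e+04] = -1.8 log₁₀[0.000229 + 0.000312] = 5.879, so f = 0.02893.
Total minor-loss coefficient ΣK = 4·0.39 = 1.56.
ΔP = [f·L/D + ΣK]·(ρV²/2) = [0.02893·28.27/0.2239 + 1.56]·(1.11·1.814²/2) = [3.653 + 1.56]·1.826 = 9.517 Pa.
ΔP = 9.517 Pa = 0.009517 kPa.

ΔP ≈ 0.009517 kPa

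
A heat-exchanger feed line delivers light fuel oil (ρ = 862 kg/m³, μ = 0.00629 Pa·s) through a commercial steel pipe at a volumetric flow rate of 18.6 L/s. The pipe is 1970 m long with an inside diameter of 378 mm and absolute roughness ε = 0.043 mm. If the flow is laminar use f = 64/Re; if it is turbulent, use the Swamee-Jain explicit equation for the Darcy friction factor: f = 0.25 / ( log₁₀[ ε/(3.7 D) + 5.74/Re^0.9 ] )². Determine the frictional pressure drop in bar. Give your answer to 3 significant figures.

Q = 18.6 L/s = 18.6/1000 = 0.0186 m³/s.
Cross-sectional area A = πD²/4 = π(0.378)²/4 = 0.1122 m²; mean velocity V = Q/A = 0.0186/0.1122 = 0.1657 m/s.
Reynolds number Re = ρVD/μ = 862 · 0.1657 · 0.378 / 0.00629 = 8586.
Re > 4000 → turbulent. Relative roughness ε/D = 4.3e-05/0.378 = 0.000114. Swamee-Jain: f = 0.25/(log₁₀[0.000114/3.7 + 5.74/8586^0.9])² = 0.25/(log₁₀[3.07e-05 + 0.00165])² = 0.25/(-2.773)² = 0.0325.
Darcy-Weisbach: ΔP = f(L/D)(ρV²/2) = 0.0325·(1970/0.378)·(862·0.1657²/2) = 0.0325·5212·11.84 = 2005 Pa.
ΔP = 2005 Pa = 0.0201 bar.

ΔP ≈ 0.0201 bar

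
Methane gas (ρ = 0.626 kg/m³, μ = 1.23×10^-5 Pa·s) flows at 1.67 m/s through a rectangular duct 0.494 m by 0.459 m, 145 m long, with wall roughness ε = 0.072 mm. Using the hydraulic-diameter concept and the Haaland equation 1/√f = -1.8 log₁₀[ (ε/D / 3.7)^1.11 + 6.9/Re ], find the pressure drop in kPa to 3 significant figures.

Hydraulic diameter D_h = 4A/P = 4·(0.494·0.459)/(2·(0.494+0.459)) = 0.907/1.906 = 0.4759 m.
Re = ρVD_h/μ = 0.626·1.67·0.4759/1.23e-05 = 4.044e+04.
ε/D_h = 7.2e-05/0.4759 = 0.000151; Haaland gives 1/√f = -1.8 log₁₀[1.35e-05+0.000171] = 6.723, so f = 0.02212.
ΔP = f(L/D_h)(ρV²/2) = 0.02212·145/0.4759·0.8729 = 5.885 Pa.
ΔP = 0.00588 kPa.

ΔP ≈ 0.00588 kPa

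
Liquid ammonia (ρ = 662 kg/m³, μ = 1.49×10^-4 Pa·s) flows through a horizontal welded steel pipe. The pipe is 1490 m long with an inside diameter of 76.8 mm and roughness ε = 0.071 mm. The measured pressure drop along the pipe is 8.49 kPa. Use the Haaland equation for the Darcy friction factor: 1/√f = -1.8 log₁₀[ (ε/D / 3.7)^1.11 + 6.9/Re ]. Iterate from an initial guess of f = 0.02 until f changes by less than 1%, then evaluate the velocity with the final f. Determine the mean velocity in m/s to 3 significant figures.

Rearranging Darcy-Weisbach: V = √(2·ΔP·D/(f·L·ρ)). With ε/D = 7.1e-05/0.0768 = 0.000924, iterate starting from f = 0.02:
  f = 0.02 → V = √(2·8490·0.0768/(0.02·1490·662)) = 0.2571 m/s; Re = ρVD/μ = 8.773e+04; f → 0.02198
  f = 0.02198 → V = 0.2452 m/s; Re = 8.368e+04; f → 0.02209
Converged (Δf/f < 1%). With the final f = 0.02209: V = √(2·8490·0.0768/(0.02209·1490·662)) = 0.2447 m/s.

V ≈ 0.245 m/s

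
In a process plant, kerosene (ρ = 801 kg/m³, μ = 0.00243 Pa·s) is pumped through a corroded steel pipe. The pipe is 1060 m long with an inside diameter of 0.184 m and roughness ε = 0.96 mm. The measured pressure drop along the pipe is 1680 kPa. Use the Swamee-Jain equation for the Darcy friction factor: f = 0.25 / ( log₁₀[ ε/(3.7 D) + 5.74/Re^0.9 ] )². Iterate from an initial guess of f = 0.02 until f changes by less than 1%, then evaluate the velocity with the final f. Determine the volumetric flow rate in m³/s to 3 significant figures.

Q ≈ 0.128 m³/s

Rearranging Darcy-Weisbach: V = √(2·ΔP·D/(f·L·ρ)). With ε/D = 0.00096/0.184 = 0.00522, iterate starting from f = 0.02:
  f = 0.02 → V = √(2·1.68e+06·0.184/(0.02·1060·801)) = 6.034 m/s; Re = ρVD/μ = 3.66e+05; f → 0.03113
  f = 0.03113 → V = 4.836 m/s; Re = 2.933e+05; f → 0.03121
Converged (Δf/f < 1%). With the final f = 0.03121: V = √(2·1.68e+06·0.184/(0.03121·1060·801)) = 4.83 m/s.
Q = V·A = 4.83·(π/4·0.184²) = 0.1284 m³/s = 0.128 m³/s.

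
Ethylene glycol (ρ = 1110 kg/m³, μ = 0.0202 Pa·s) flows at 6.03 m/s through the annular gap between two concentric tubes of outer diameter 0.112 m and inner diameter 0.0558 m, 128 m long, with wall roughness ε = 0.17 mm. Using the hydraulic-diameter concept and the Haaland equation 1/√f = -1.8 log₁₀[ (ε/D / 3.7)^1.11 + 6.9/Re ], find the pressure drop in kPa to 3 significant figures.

Hydraulic diameter D_h = 4A/P = D_o - D_i = 0.112 - 0.0558 = 0.0562 m.
Re = ρVD_h/μ = 1110·6.03·0.0562/0.0202 = 1.862e+04.
ε/D_h = 0.00017/0.0562 = 0.00302; Haaland gives 1/√f = -1.8 log₁₀[0.000374+0.000371] = 5.631, so f = 0.03154.
ΔP = f(L/D_h)(ρV²/2) = 0.03154·128/0.0562·2.018e+04 = 1.45e+06 Pa.
ΔP = 1450 kPa.

ΔP ≈ 1450 kPa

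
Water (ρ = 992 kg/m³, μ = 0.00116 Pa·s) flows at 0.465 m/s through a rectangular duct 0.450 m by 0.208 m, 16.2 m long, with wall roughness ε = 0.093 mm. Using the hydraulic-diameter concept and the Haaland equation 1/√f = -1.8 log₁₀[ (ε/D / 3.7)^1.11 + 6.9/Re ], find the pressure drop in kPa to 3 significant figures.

Hydraulic diameter D_h = 4A/P = 4·(0.45·0.208)/(2·(0.45+0.208)) = 0.3744/1.316 = 0.2845 m.
Re = ρVD_h/μ = 992·0.465·0.2845/0.00116 = 1.131e+05.
ε/D_h = 9.3e-05/0.2845 = 0.000327; Haaland gives 1/√f = -1.8 log₁₀[3.16e-05+6.1e-05] = 7.26, so f = 0.01897.
ΔP = f(L/D_h)(ρV²/2) = 0.01897·16.2/0.2845·107.2 = 115.9 Pa.
ΔP = 0.116 kPa.

ΔP ≈ 0.116 kPa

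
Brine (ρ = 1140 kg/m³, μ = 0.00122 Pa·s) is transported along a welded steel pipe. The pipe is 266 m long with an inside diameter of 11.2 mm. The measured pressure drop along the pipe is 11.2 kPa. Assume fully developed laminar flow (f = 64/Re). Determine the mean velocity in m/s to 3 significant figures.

V ≈ 0.135 m/s

For laminar flow, f = 64/Re with Re = ρVD/μ, so Darcy-Weisbach reduces to ΔP = 32μLV/D². Solving for V: V = ΔP·D²/(32μL) = 1.12e+04·(0.0112)²/(32·0.00122·266) = 0.1353 m/s.
Check: Re = ρVD/μ = 1140·0.1353·0.0112/0.00122 = 1416 < 2300, so the laminar assumption holds.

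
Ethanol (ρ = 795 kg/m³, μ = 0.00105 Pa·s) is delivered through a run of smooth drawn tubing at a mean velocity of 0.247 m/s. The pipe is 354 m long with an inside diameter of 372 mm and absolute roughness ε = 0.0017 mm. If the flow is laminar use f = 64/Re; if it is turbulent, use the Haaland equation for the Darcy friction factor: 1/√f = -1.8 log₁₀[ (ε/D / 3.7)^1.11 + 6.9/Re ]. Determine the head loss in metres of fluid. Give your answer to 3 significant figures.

Reynolds number Re = ρVD/μ = 795 · 0.247 · 0.372 / 0.00105 = 6.957e+04.
Re > 4000 → turbulent. Relative roughness ε/D = 1.7e-06/0.372 = 4.57e-06. Haaland: 1/√f = -1.8 log₁₀[(4.57e-06/3.7)^1.11 + 6.9/6.957e+04] = -1.8 log₁₀[2.77e-07 + 9.92e-05] = 7.204, so f = 0.01927.
Darcy-Weisbach: ΔP = f(L/D)(ρV²/2) = 0.01927·(354/0.372)·(795·0.247²/2) = 0.01927·951.6·24.25 = 444.6 Pa.
Head loss h_f = ΔP/(ρg) = 444.6/(795·9.81) = 0.0570 m.

h_f ≈ 0.0570 m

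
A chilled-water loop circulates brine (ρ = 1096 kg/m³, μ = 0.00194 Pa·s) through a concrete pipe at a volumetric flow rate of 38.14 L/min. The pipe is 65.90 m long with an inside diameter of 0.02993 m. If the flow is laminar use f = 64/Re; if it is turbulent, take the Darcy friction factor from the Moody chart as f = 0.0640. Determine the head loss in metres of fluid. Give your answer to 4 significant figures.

h_f ≈ 5.863 m

Q = 38.14 L/min = 38.14/60000 = 0.0006357 m³/s.
Cross-sectional area A = πD²/4 = π(0.02993)²/4 = 0.0007036 m²; mean velocity V = Q/A = 0.0006357/0.0007036 = 0.9035 m/s.
Reynolds number Re = ρVD/μ = 1096 · 0.9035 · 0.02993 / 0.00194 = 1.528e+04.
Re > 4000 → turbulent; use the Moody-chart value f = 0.0640.
Darcy-Weisbach: ΔP = f(L/D)(ρV²/2) = 0.064·(65.9/0.02993)·(1096·0.9035²/2) = 0.064·2202·447.3 = 6.304e+04 Pa.
Head loss h_f = ΔP/(ρg) = 6.304e+04/(1096·9.81) = 5.863 m.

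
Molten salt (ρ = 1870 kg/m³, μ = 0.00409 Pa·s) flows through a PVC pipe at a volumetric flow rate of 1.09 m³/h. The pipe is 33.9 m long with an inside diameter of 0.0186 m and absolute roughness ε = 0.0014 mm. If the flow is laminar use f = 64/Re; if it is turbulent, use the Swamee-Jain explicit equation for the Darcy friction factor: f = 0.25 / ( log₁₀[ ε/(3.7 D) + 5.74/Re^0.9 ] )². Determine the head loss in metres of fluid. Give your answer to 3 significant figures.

h_f ≈ 3.64 m

Q = 1.09 m³/h = 1.09/3600 = 0.0003028 m³/s.
Cross-sectional area A = πD²/4 = π(0.0186)²/4 = 0.0002717 m²; mean velocity V = Q/A = 0.0003028/0.0002717 = 1.114 m/s.
Reynolds number Re = ρVD/μ = 1870 · 1.114 · 0.0186 / 0.00409 = 9476.
Re > 4000 → turbulent. Relative roughness ε/D = 1.4e-06/0.0186 = 7.53e-05. Swamee-Jain: f = 0.25/(log₁₀[7.53e-05/3.7 + 5.74/9476^0.9])² = 0.25/(log₁₀[2.03e-05 + 0.00151])² = 0.25/(-2.814)² = 0.03157.
Darcy-Weisbach: ΔP = f(L/D)(ρV²/2) = 0.03157·(33.9/0.0186)·(1870·1.114²/2) = 0.03157·1823·1161 = 6.679e+04 Pa.
Head loss h_f = ΔP/(ρg) = 6.679e+04/(1870·9.81) = 3.64 m.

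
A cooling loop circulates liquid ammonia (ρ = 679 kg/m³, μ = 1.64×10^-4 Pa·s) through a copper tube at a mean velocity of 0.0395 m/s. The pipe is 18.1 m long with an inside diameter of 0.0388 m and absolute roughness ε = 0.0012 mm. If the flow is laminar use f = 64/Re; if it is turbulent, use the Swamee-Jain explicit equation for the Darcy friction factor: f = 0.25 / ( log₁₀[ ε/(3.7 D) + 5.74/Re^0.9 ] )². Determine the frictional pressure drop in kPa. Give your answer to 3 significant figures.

Reynolds number Re = ρVD/μ = 679 · 0.0395 · 0.0388 / 0.000164 = 6345.
Re > 4000 → turbulent. Relative roughness ε/D = 1.2e-06/0.0388 = 3.09e-05. Swamee-Jain: f = 0.25/(log₁₀[3.09e-05/3.7 + 5.74/6345^0.9])² = 0.25/(log₁₀[8.36e-06 + 0.00217])² = 0.25/(-2.662)² = 0.03529.
Darcy-Weisbach: ΔP = f(L/D)(ρV²/2) = 0.03529·(18.1/0.0388)·(679·0.0395²/2) = 0.03529·466.5·0.5297 = 8.72 Pa.
ΔP = 8.72 Pa = 0.00872 kPa.

ΔP ≈ 0.00872 kPa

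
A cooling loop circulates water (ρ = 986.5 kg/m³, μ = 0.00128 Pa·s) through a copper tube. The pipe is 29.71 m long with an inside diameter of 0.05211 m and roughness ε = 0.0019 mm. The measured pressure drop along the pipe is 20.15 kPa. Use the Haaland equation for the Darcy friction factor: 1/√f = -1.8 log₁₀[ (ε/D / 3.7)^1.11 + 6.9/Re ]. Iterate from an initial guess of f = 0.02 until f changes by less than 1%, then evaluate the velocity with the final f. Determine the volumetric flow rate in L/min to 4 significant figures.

Rearranging Darcy-Weisbach: V = √(2·ΔP·D/(f·L·ρ)). With ε/D = 1.9e-06/0.05211 = 3.65e-05, iterate starting from f = 0.02:
  f = 0.02 → V = √(2·2.015e+04·0.05211/(0.02·29.71·986.5)) = 1.893 m/s; Re = ρVD/μ = 7.602e+04; f → 0.01901
  f = 0.01901 → V = 1.941 m/s; Re = 7.796e+04; f → 0.01891
Converged (Δf/f < 1%). With the final f = 0.01891: V = √(2·2.015e+04·0.05211/(0.01891·29.71·986.5)) = 1.946 m/s.
Q = V·A = 1.946·(π/4·0.05211²) = 0.004151 m³/s = 249.1 L/min.

Q ≈ 249.1 L/min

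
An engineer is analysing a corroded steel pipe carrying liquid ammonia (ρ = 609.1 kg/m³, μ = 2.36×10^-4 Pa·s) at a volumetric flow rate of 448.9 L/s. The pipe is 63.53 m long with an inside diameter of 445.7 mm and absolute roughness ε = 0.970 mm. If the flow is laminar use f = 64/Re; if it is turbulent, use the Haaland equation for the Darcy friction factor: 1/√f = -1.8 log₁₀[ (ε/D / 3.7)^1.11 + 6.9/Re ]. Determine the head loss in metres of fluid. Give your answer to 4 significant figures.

h_f ≈ 1.446 m

Q = 448.9 L/s = 448.9/1000 = 0.4489 m³/s.
Cross-sectional area A = πD²/4 = π(0.4457)²/4 = 0.156 m²; mean velocity V = Q/A = 0.4489/0.156 = 2.877 m/s.
Reynolds number Re = ρVD/μ = 609.1 · 2.877 · 0.4457 / 0.000236 = 3.31e+06.
Re > 4000 → turbulent. Relative roughness ε/D = 0.00097/0.4457 = 0.00218. Haaland: 1/√f = -1.8 log₁₀[(0.00218/3.7)^1.11 + 6.9/3.31e+06] = -1.8 log₁₀[0.00026 + 2.08e-06] = 6.448, so f = 0.02405.
Darcy-Weisbach: ΔP = f(L/D)(ρV²/2) = 0.02405·(63.53/0.4457)·(609.1·2.877²/2) = 0.02405·142.5·2521 = 8643 Pa.
Head loss h_f = ΔP/(ρg) = 8643/(609.1·9.81) = 1.446 m.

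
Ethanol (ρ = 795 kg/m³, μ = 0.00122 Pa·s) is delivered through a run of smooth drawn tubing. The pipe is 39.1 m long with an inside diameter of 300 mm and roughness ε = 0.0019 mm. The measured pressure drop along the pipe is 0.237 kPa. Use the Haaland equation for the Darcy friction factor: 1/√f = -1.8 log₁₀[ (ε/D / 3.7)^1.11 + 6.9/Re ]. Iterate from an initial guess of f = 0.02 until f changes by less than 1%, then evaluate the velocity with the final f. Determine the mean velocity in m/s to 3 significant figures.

V ≈ 0.506 m/s

Rearranging Darcy-Weisbach: V = √(2·ΔP·D/(f·L·ρ)). With ε/D = 1.9e-06/0.3 = 6.33e-06, iterate starting from f = 0.02:
  f = 0.02 → V = √(2·237·0.3/(0.02·39.1·795)) = 0.4783 m/s; Re = ρVD/μ = 9.35e+04; f → 0.0181
  f = 0.0181 → V = 0.5028 m/s; Re = 9.829e+04; f → 0.01791
  f = 0.01791 → V = 0.5054 m/s; Re = 9.88e+04; f → 0.01789
Converged (Δf/f < 1%). With the final f = 0.01789: V = √(2·237·0.3/(0.01789·39.1·795)) = 0.5057 m/s.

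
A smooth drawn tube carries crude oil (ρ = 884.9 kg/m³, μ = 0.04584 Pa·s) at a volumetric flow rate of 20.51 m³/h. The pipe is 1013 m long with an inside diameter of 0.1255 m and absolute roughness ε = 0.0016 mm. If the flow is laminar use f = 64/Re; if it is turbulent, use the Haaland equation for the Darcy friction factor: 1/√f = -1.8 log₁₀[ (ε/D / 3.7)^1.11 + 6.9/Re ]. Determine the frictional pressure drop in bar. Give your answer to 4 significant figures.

Q = 20.51 m³/h = 20.51/3600 = 0.005697 m³/s.
Cross-sectional area A = πD²/4 = π(0.1255)²/4 = 0.01237 m²; mean velocity V = Q/A = 0.005697/0.01237 = 0.4606 m/s.
Reynolds number Re = ρVD/μ = 884.9 · 0.4606 · 0.1255 / 0.0458 = 1116.
Re < 2300 → laminar flow, so f = 64/Re = 64/1116 = 0.05736 (the turbulent correlation is not needed).
Darcy-Weisbach: ΔP = f(L/D)(ρV²/2) = 0.05736·(1013/0.1255)·(884.9·0.4606²/2) = 0.05736·8072·93.85 = 4.345e+04 Pa.
ΔP = 4.345e+04 Pa = 0.4345 bar.

ΔP ≈ 0.4345 bar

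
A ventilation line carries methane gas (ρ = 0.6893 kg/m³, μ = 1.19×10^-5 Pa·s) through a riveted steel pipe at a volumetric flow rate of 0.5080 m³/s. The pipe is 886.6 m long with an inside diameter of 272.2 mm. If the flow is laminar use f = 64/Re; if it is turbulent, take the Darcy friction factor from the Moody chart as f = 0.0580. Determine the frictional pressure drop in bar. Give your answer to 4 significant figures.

Cross-sectional area A = πD²/4 = π(0.2722)²/4 = 0.05819 m²; mean velocity V = Q/A = 0.508/0.05819 = 8.73 m/s.
Reynolds number Re = ρVD/μ = 0.6893 · 8.73 · 0.2722 / 1.19e-05 = 1.376e+05.
Re > 4000 → turbulent; use the Moody-chart value f = 0.0580.
Darcy-Weisbach: ΔP = f(L/D)(ρV²/2) = 0.058·(886.6/0.2722)·(0.6893·8.73²/2) = 0.058·3257·26.26 = 4962 Pa.
ΔP = 4962 Pa = 0.04962 bar.

ΔP ≈ 0.04962 bar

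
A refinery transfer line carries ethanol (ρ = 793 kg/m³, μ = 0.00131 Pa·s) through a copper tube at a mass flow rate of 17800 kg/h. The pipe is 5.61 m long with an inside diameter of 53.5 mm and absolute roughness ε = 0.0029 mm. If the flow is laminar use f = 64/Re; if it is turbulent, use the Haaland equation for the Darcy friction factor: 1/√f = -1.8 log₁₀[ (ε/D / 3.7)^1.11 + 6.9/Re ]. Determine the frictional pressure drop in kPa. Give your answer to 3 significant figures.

ΔP ≈ 5.90 kPa

ṁ = 17800 kg/h = 17800/3600 = 4.944 kg/s.
A = πD²/4 = π(0.0535)²/4 = 0.002248 m²; mean velocity V = ṁ/(ρA) = 4.944/(793 · 0.002248) = 2.774 m/s.
Reynolds number Re = ρVD/μ = 793 · 2.774 · 0.0535 / 0.00131 = 8.983e+04.
Re > 4000 → turbulent. Relative roughness ε/D = 2.9e-06/0.0535 = 5.42e-05. Haaland: 1/√f = -1.8 log₁₀[(5.42e-05/3.7)^1.11 + 6.9/8.983e+04] = -1.8 log₁₀[4.31e-06 + 7.68e-05] = 7.364, so f = 0.01844.
Darcy-Weisbach: ΔP = f(L/D)(ρV²/2) = 0.01844·(5.61/0.0535)·(793·2.774²/2) = 0.01844·104.9·3050 = 5899 Pa.
ΔP = 5899 Pa = 5.90 kPa.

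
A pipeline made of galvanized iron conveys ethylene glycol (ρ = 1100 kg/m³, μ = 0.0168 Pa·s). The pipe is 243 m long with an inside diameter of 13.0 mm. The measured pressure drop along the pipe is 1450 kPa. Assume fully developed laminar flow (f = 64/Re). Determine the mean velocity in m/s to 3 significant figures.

V ≈ 1.88 m/s

For laminar flow, f = 64/Re with Re = ρVD/μ, so Darcy-Weisbach reduces to ΔP = 32μLV/D². Solving for V: V = ΔP·D²/(32μL) = 1.45e+06·(0.013)²/(32·0.0168·243) = 1.876 m/s.
Check: Re = ρVD/μ = 1100·1.876·0.013/0.0168 = 1597 < 2300, so the laminar assumption holds.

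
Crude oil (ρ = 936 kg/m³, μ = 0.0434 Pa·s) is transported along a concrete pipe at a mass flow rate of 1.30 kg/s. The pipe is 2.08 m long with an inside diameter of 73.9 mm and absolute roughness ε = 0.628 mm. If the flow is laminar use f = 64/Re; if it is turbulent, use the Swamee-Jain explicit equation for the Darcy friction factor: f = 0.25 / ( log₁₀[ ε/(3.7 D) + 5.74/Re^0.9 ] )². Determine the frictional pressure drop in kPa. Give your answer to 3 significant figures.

ΔP ≈ 0.171 kPa

A = πD²/4 = π(0.0739)²/4 = 0.004289 m²; mean velocity V = ṁ/(ρA) = 1.3/(936 · 0.004289) = 0.3238 m/s.
Reynolds number Re = ρVD/μ = 936 · 0.3238 · 0.0739 / 0.0434 = 516.1.
Re < 2300 → laminar flow, so f = 64/Re = 64/516.1 = 0.124 (the turbulent correlation is not needed).
Darcy-Weisbach: ΔP = f(L/D)(ρV²/2) = 0.124·(2.08/0.0739)·(936·0.3238²/2) = 0.124·28.15·49.07 = 171.3 Pa.
ΔP = 171.3 Pa = 0.171 kPa.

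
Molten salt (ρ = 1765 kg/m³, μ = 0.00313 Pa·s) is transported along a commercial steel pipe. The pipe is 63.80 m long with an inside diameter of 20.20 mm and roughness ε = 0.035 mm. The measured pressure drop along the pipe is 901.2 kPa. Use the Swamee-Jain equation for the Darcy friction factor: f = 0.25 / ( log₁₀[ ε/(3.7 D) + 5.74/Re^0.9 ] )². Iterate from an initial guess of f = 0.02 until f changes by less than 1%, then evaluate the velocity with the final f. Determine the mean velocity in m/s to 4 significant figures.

Rearranging Darcy-Weisbach: V = √(2·ΔP·D/(f·L·ρ)). With ε/D = 3.5e-05/0.0202 = 0.00173, iterate starting from f = 0.02:
  f = 0.02 → V = √(2·9.012e+05·0.0202/(0.02·63.8·1765)) = 4.021 m/s; Re = ρVD/μ = 4.58e+04; f → 0.02638
  f = 0.02638 → V = 3.501 m/s; Re = 3.988e+04; f → 0.02681
  f = 0.02681 → V = 3.473 m/s; Re = 3.956e+04; f → 0.02683
Converged (Δf/f < 1%). With the final f = 0.02683: V = √(2·9.012e+05·0.0202/(0.02683·63.8·1765)) = 3.471 m/s.

V ≈ 3.471 m/s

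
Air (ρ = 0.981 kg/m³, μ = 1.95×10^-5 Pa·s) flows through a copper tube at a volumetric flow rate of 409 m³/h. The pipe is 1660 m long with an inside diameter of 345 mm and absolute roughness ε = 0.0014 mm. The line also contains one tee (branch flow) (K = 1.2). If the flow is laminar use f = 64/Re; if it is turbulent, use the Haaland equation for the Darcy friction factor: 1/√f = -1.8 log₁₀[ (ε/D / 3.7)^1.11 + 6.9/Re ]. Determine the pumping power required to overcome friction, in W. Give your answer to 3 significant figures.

P ≈ 10.2 W

Q = 409 m³/h = 409/3600 = 0.1136 m³/s.
Cross-sectional area A = πD²/4 = π(0.345)²/4 = 0.09348 m²; mean velocity V = Q/A = 0.1136/0.09348 = 1.215 m/s.
Reynolds number Re = ρVD/μ = 0.981 · 1.215 · 0.345 / 1.95e-05 = 2.109e+04.
Re > 4000 → turbulent. Relative roughness ε/D = 1.4e-06/0.345 = 4.06e-06. Haaland: 1/√f = -1.8 log₁₀[(4.06e-06/3.7)^1.11 + 6.9/2.109e+04] = -1.8 log₁₀[2.42e-07 + 0.000327] = 6.273, so f = 0.02541.
Total minor-loss coefficient ΣK = 1·1.2 = 1.2.
ΔP = [f·L/D + ΣK]·(ρV²/2) = [0.02541·1660/0.345 + 1.2]·(0.981·1.215²/2) = [122.3 + 1.2]·0.7245 = 89.46 Pa.
Pumping power P = QΔP = 0.1136·89.46 = 10.16 W = 10.2 W.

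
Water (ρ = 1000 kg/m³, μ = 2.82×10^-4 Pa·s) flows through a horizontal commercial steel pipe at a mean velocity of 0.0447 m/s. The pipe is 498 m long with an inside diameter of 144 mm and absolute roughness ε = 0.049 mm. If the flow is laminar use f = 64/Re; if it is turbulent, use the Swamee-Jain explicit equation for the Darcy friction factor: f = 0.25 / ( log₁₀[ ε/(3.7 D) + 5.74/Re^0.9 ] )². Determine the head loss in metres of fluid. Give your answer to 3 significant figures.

h_f ≈ 0.00911 m

Reynolds number Re = ρVD/μ = 1000 · 0.0447 · 0.144 / 0.000282 = 2.283e+04.
Re > 4000 → turbulent. Relative roughness ε/D = 4.9e-05/0.144 = 0.00034. Swamee-Jain: f = 0.25/(log₁₀[0.00034/3.7 + 5.74/2.283e+04^0.9])² = 0.25/(log₁₀[9.2e-05 + 0.000686])² = 0.25/(-3.109)² = 0.02586.
Darcy-Weisbach: ΔP = f(L/D)(ρV²/2) = 0.02586·(498/0.144)·(1000·0.0447²/2) = 0.02586·3458·0.999 = 89.36 Pa.
Head loss h_f = ΔP/(ρg) = 89.36/(1000·9.81) = 0.00911 m.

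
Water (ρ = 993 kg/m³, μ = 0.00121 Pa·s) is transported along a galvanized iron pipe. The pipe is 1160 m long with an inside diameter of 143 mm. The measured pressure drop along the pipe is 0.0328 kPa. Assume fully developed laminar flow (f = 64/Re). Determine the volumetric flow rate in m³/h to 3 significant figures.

For laminar flow, f = 64/Re with Re = ρVD/μ, so Darcy-Weisbach reduces to ΔP = 32μLV/D². Solving for V: V = ΔP·D²/(32μL) = 32.8·(0.143)²/(32·0.00121·1160) = 0.01493 m/s.
Check: Re = ρVD/μ = 993·0.01493·0.143/0.00121 = 1752 < 2300, so the laminar assumption holds.
Q = V·A = 0.01493·(π/4·0.143²) = 0.0002398 m³/s = 0.863 m³/h.

Q ≈ 0.863 m³/h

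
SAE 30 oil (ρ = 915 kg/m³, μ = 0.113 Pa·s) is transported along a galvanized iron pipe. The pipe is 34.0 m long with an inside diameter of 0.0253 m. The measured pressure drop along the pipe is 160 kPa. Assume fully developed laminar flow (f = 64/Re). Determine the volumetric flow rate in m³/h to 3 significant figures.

For laminar flow, f = 64/Re with Re = ρVD/μ, so Darcy-Weisbach reduces to ΔP = 32μLV/D². Solving for V: V = ΔP·D²/(32μL) = 1.6e+05·(0.0253)²/(32·0.113·34) = 0.833 m/s.
Check: Re = ρVD/μ = 915·0.833·0.0253/0.113 = 170.7 < 2300, so the laminar assumption holds.
Q = V·A = 0.833·(π/4·0.0253²) = 0.0004188 m³/s = 1.51 m³/h.

Q ≈ 1.51 m³/h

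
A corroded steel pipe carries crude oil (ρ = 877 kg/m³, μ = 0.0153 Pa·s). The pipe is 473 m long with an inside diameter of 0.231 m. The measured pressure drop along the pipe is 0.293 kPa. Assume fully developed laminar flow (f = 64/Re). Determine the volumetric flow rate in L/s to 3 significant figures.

Q ≈ 2.83 L/s

For laminar flow, f = 64/Re with Re = ρVD/μ, so Darcy-Weisbach reduces to ΔP = 32μLV/D². Solving for V: V = ΔP·D²/(32μL) = 293·(0.231)²/(32·0.0153·473) = 0.06751 m/s.
Check: Re = ρVD/μ = 877·0.06751·0.231/0.0153 = 893.9 < 2300, so the laminar assumption holds.
Q = V·A = 0.06751·(π/4·0.231²) = 0.002829 m³/s = 2.83 L/s.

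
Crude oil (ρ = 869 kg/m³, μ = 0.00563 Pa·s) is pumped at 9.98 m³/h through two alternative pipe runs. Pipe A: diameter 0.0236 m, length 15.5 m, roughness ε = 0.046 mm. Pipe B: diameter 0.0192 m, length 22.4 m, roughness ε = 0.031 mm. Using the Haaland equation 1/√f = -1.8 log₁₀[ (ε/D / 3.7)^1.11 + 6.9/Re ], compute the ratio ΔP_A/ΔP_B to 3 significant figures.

Pipe A: V = Q/A = 0.002772/0.0004374 = 6.337 m/s; Re = 2.309e+04; ε/D = 0.00195; Haaland → f = 0.02874; ΔP_A = f(L/D)(ρV²/2) = 3.294e+05 Pa.
Pipe B: V = Q/A = 0.002772/0.0002895 = 9.575 m/s; Re = 2.838e+04; ε/D = 0.00161; Haaland → f = 0.02722; ΔP_B = f(L/D)(ρV²/2) = 1.265e+06 Pa.
ΔP_A/ΔP_B = 3.294e+05/1.265e+06 = 0.260.

ΔP_A/ΔP_B ≈ 0.260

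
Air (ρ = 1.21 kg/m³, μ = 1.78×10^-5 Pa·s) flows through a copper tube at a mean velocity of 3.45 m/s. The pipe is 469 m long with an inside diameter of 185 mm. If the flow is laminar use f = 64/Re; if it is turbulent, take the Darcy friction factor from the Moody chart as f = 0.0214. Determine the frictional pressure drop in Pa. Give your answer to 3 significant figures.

ΔP ≈ 391 Pa

Reynolds number Re = ρVD/μ = 1.21 · 3.45 · 0.185 / 1.78e-05 = 4.339e+04.
Re > 4000 → turbulent; use the Moody-chart value f = 0.0214.
Darcy-Weisbach: ΔP = f(L/D)(ρV²/2) = 0.0214·(469/0.185)·(1.21·3.45²/2) = 0.0214·2535·7.201 = 390.7 Pa.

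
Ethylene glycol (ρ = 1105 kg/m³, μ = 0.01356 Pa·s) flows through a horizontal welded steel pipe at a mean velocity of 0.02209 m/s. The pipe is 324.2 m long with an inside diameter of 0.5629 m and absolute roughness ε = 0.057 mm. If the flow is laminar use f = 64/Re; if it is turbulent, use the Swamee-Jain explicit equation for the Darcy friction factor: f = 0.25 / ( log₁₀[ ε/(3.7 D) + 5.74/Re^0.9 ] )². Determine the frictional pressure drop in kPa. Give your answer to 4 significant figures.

Reynolds number Re = ρVD/μ = 1105 · 0.02209 · 0.5629 / 0.0136 = 1013.
Re < 2300 → laminar flow, so f = 64/Re = 64/1013 = 0.06316 (the turbulent correlation is not needed).
Darcy-Weisbach: ΔP = f(L/D)(ρV²/2) = 0.06316·(324.2/0.5629)·(1105·0.02209²/2) = 0.06316·575.9·0.2696 = 9.807 Pa.
ΔP = 9.807 Pa = 0.009807 kPa.

ΔP ≈ 0.009807 kPa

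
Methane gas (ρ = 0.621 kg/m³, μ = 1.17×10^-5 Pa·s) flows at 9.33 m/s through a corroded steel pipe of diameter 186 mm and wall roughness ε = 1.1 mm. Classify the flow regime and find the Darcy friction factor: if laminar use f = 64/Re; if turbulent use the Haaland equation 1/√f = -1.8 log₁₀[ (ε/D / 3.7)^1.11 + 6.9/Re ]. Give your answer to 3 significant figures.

Re = ρVD/μ = 0.621·9.33·0.186/1.17e-05 = 9.211e+04.
Re > 4000 → turbulent. ε/D = 0.0011/0.186 = 0.00591; Haaland: 1/√f = -1.8 log₁₀[0.000787 + 7.49e-05] = 5.516, so f = 0.03287.

f ≈ 0.0329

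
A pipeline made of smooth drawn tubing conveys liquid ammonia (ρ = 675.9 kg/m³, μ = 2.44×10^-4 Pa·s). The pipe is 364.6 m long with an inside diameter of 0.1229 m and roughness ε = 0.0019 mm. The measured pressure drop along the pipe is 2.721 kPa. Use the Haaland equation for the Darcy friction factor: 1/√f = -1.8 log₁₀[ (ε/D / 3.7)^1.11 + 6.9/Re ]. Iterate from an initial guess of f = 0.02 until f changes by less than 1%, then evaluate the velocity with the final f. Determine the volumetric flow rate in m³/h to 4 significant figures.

Q ≈ 17.17 m³/h

Rearranging Darcy-Weisbach: V = √(2·ΔP·D/(f·L·ρ)). With ε/D = 1.9e-06/0.1229 = 1.55e-05, iterate starting from f = 0.02:
  f = 0.02 → V = √(2·2721·0.1229/(0.02·364.6·675.9)) = 0.3684 m/s; Re = ρVD/μ = 1.254e+05; f → 0.01708
  f = 0.01708 → V = 0.3986 m/s; Re = 1.357e+05; f → 0.01681
  f = 0.01681 → V = 0.4018 m/s; Re = 1.368e+05; f → 0.01679
Converged (Δf/f < 1%). With the final f = 0.01679: V = √(2·2721·0.1229/(0.01679·364.6·675.9)) = 0.4021 m/s.
Q = V·A = 0.4021·(π/4·0.1229²) = 0.00477 m³/s = 17.17 m³/h.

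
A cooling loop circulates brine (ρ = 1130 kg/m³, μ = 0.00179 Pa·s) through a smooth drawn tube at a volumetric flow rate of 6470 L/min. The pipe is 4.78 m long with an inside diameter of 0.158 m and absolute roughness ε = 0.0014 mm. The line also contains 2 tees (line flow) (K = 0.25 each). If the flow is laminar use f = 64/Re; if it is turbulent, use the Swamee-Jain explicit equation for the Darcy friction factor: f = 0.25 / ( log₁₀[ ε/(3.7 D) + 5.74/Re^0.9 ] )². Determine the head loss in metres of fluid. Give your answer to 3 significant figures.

h_f ≈ 1.38 m

Q = 6470 L/min = 6470/60000 = 0.1078 m³/s.
Cross-sectional area A = πD²/4 = π(0.158)²/4 = 0.01961 m²; mean velocity V = Q/A = 0.1078/0.01961 = 5.5 m/s.
Reynolds number Re = ρVD/μ = 1130 · 5.5 · 0.158 / 0.00179 = 5.486e+05.
Re > 4000 → turbulent. Relative roughness ε/D = 1.4e-06/0.158 = 8.86e-06. Swamee-Jain: f = 0.25/(log₁₀[8.86e-06/3.7 + 5.74/5.486e+05^0.9])² = 0.25/(log₁₀[2.39e-06 + 3.92e-05])² = 0.25/(-4.381)² = 0.01303.
Total minor-loss coefficient ΣK = 2·0.25 = 0.5.
ΔP = [f·L/D + ΣK]·(ρV²/2) = [0.01303·4.78/0.158 + 0.5]·(1130·5.5²/2) = [0.3941 + 0.5]·1.709e+04 = 1.528e+04 Pa.
Head loss h_f = ΔP/(ρg) = 1.528e+04/(1130·9.81) = 1.38 m.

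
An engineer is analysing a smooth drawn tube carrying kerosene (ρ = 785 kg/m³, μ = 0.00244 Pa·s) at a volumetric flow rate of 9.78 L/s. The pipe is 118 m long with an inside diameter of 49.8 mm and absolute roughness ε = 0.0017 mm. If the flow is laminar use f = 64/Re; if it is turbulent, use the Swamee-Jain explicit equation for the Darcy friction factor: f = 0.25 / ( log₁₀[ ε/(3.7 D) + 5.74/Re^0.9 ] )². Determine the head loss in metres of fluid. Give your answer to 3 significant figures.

Q = 9.78 L/s = 9.78/1000 = 0.00978 m³/s.
Cross-sectional area A = πD²/4 = π(0.0498)²/4 = 0.001948 m²; mean velocity V = Q/A = 0.00978/0.001948 = 5.021 m/s.
Reynolds number Re = ρVD/μ = 785 · 5.021 · 0.0498 / 0.00244 = 8.045e+04.
Re > 4000 → turbulent. Relative roughness ε/D = 1.7e-06/0.0498 = 3.41e-05. Swamee-Jain: f = 0.25/(log₁₀[3.41e-05/3.7 + 5.74/8.045e+04^0.9])² = 0.25/(log₁₀[9.23e-06 + 0.000221])² = 0.25/(-3.638)² = 0.01889.
Darcy-Weisbach: ΔP = f(L/D)(ρV²/2) = 0.01889·(118/0.0498)·(785·5.021²/2) = 0.01889·2369·9895 = 4.428e+05 Pa.
Head loss h_f = ΔP/(ρg) = 4.428e+05/(785·9.81) = 57.5 m.

h_f ≈ 57.5 m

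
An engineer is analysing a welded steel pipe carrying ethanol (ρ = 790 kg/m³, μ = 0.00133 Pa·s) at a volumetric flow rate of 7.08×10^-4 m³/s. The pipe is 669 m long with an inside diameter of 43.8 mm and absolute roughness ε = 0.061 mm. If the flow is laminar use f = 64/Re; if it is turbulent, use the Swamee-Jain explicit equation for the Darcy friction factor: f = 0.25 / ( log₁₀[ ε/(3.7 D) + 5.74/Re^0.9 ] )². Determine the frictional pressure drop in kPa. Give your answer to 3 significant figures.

ΔP ≈ 42.4 kPa

Cross-sectional area A = πD²/4 = π(0.0438)²/4 = 0.001507 m²; mean velocity V = Q/A = 0.000708/0.001507 = 0.4699 m/s.
Reynolds number Re = ρVD/μ = 790 · 0.4699 · 0.0438 / 0.00133 = 1.222e+04.
Re > 4000 → turbulent. Relative roughness ε/D = 6.1e-05/0.0438 = 0.00139. Swamee-Jain: f = 0.25/(log₁₀[0.00139/3.7 + 5.74/1.222e+04^0.9])² = 0.25/(log₁₀[0.000376 + 0.0012])² = 0.25/(-2.801)² = 0.03186.
Darcy-Weisbach: ΔP = f(L/D)(ρV²/2) = 0.03186·(669/0.0438)·(790·0.4699²/2) = 0.03186·1.527e+04·87.21 = 4.244e+04 Pa.
ΔP = 4.244e+04 Pa = 42.4 kPa.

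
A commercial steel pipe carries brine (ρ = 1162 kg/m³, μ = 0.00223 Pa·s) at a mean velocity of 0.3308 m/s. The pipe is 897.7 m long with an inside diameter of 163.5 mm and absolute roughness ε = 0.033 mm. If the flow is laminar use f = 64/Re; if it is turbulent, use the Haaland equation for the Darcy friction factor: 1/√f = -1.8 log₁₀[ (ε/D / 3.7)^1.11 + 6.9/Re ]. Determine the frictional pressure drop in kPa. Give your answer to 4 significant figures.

ΔP ≈ 8.409 kPa

Reynolds number Re = ρVD/μ = 1162 · 0.3308 · 0.1635 / 0.00223 = 2.818e+04.
Re > 4000 → turbulent. Relative roughness ε/D = 3.3e-05/0.1635 = 0.000202. Haaland: 1/√f = -1.8 log₁₀[(0.000202/3.7)^1.11 + 6.9/2.818e+04] = -1.8 log₁₀[1.85e-05 + 0.000245] = 6.443, so f = 0.02409.
Darcy-Weisbach: ΔP = f(L/D)(ρV²/2) = 0.02409·(897.7/0.1635)·(1162·0.3308²/2) = 0.02409·5491·63.58 = 8409 Pa.
ΔP = 8409 Pa = 8.409 kPa.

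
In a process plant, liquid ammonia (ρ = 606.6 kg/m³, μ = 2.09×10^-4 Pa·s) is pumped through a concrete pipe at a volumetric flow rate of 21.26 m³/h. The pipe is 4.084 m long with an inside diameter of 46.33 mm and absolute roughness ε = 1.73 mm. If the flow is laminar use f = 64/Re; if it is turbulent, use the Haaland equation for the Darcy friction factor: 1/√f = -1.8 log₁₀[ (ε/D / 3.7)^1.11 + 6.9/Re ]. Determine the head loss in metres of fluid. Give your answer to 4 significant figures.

Q = 21.26 m³/h = 21.26/3600 = 0.005906 m³/s.
Cross-sectional area A = πD²/4 = π(0.04633)²/4 = 0.001686 m²; mean velocity V = Q/A = 0.005906/0.001686 = 3.503 m/s.
Reynolds number Re = ρVD/μ = 606.6 · 3.503 · 0.04633 / 0.000209 = 4.71e+05.
Re > 4000 → turbulent. Relative roughness ε/D = 0.00173/0.04633 = 0.0373. Haaland: 1/√f = -1.8 log₁₀[(0.0373/3.7)^1.11 + 6.9/4.71e+05] = -1.8 log₁₀[0.00609 + 1.46e-05] = 3.986, so f = 0.06293.
Darcy-Weisbach: ΔP = f(L/D)(ρV²/2) = 0.06293·(4.084/0.04633)·(606.6·3.503²/2) = 0.06293·88.15·3722 = 2.065e+04 Pa.
Head loss h_f = ΔP/(ρg) = 2.065e+04/(606.6·9.81) = 3.470 m.

h_f ≈ 3.470 m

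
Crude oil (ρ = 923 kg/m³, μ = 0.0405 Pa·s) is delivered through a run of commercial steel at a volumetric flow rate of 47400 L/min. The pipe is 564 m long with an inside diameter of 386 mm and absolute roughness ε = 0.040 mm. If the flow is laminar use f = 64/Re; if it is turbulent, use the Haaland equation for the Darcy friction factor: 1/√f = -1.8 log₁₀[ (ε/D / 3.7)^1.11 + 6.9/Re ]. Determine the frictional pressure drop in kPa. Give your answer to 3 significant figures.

ΔP ≈ 623 kPa

Q = 47400 L/min = 47400/60000 = 0.79 m³/s.
Cross-sectional area A = πD²/4 = π(0.386)²/4 = 0.117 m²; mean velocity V = Q/A = 0.79/0.117 = 6.751 m/s.
Reynolds number Re = ρVD/μ = 923 · 6.751 · 0.386 / 0.0405 = 5.939e+04.
Re > 4000 → turbulent. Relative roughness ε/D = 4e-05/0.386 = 0.000104. Haaland: 1/√f = -1.8 log₁₀[(0.000104/3.7)^1.11 + 6.9/5.939e+04] = -1.8 log₁₀[8.84e-06 + 0.000116] = 7.025, so f = 0.02026.
Darcy-Weisbach: ΔP = f(L/D)(ρV²/2) = 0.02026·(564/0.386)·(923·6.751²/2) = 0.02026·1461·2.103e+04 = 6.227e+05 Pa.
ΔP = 6.227e+05 Pa = 623 kPa.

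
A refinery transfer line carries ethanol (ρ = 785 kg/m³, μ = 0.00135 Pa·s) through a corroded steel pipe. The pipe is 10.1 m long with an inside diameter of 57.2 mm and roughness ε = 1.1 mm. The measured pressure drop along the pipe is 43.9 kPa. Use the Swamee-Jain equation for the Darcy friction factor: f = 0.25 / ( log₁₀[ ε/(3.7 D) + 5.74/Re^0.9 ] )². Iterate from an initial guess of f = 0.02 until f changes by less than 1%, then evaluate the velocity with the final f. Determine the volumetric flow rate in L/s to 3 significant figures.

Rearranging Darcy-Weisbach: V = √(2·ΔP·D/(f·L·ρ)). With ε/D = 0.0011/0.0572 = 0.0192, iterate starting from f = 0.02:
  f = 0.02 → V = √(2·4.39e+04·0.0572/(0.02·10.1·785)) = 5.628 m/s; Re = ρVD/μ = 1.872e+05; f → 0.04828
  f = 0.04828 → V = 3.622 m/s; Re = 1.205e+05; f → 0.04845
Converged (Δf/f < 1%). With the final f = 0.04845: V = √(2·4.39e+04·0.0572/(0.04845·10.1·785)) = 3.616 m/s.
Q = V·A = 3.616·(π/4·0.0572²) = 0.009292 m³/s = 9.29 L/s.

Q ≈ 9.29 L/s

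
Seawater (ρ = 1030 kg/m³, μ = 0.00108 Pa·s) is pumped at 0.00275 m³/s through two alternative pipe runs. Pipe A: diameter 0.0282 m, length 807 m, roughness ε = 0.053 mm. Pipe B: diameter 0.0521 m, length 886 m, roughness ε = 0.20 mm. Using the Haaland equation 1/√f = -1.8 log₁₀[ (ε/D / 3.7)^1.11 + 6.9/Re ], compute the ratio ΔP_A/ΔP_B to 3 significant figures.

Pipe A: V = Q/A = 0.00275/0.0006246 = 4.403 m/s; Re = 1.184e+05; ε/D = 0.00188; Haaland → f = 0.02443; ΔP_A = f(L/D)(ρV²/2) = 6.979e+06 Pa.
Pipe B: V = Q/A = 0.00275/0.002132 = 1.29 m/s; Re = 6.409e+04; ε/D = 0.00384; Haaland → f = 0.02967; ΔP_B = f(L/D)(ρV²/2) = 4.323e+05 Pa.
ΔP_A/ΔP_B = 6.979e+06/4.323e+05 = 16.1.

ΔP_A/ΔP_B ≈ 16.1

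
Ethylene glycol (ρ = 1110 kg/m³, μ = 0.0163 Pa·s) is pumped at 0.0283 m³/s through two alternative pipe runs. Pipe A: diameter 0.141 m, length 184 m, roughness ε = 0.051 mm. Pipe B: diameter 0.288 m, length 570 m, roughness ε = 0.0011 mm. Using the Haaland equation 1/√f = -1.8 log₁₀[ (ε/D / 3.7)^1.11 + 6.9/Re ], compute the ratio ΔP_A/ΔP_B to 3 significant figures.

ΔP_A/ΔP_B ≈ 9.69

Pipe A: V = Q/A = 0.0283/0.01561 = 1.812 m/s; Re = 1.74e+04; ε/D = 0.000362; Haaland → f = 0.02726; ΔP_A = f(L/D)(ρV²/2) = 6.486e+04 Pa.
Pipe B: V = Q/A = 0.0283/0.06514 = 0.4344 m/s; Re = 8520; ε/D = 3.82e-06; Haaland → f = 0.03229; ΔP_B = f(L/D)(ρV²/2) = 6695 Pa.
ΔP_A/ΔP_B = 6.486e+04/6695 = 9.69.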